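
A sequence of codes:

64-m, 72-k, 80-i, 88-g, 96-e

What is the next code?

104-c

First component: +8 each step; 64, 72, 80, 88, 96 → 104.
Letter goes m, k, i, g, e → c (letters move back 2 places in the alphabet).
So the next code is 104-c.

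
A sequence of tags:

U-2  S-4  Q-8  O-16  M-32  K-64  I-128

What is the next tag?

Letter: letters move back 2 places in the alphabet, so U, S, Q, O, M, K, I → G.
For the second component, ×2 each step: 2, 4, 8, 16, 32, 64, 128 → 256.
Putting it together: G-256.

G-256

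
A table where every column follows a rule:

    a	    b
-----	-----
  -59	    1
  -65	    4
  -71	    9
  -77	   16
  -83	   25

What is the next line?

Column a: -59, -65, -71, -77, -83 → -89 (−6 each step).
Column b goes 1, 4, 9, 16, 25 → 36 (perfect squares: 1², 2², 3², …).
Putting it together: -89  36.

-89  36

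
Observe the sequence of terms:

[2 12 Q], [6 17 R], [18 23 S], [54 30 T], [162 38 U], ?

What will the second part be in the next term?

47

Second part: 12, 17, 23, 30, 38 → 47 (differences are 5, 6, 7, … (increasing by 1 each time)).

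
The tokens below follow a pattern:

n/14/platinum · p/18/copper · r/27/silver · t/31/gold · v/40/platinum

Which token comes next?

Letter: letters move forward 2 places in the alphabet; n, p, r, t, v → x.
Second component — alternating steps +4, +9, +4, +9, …: 14, 18, 27, 31, 40 → 44.
Metal — repeats platinum → copper → silver → gold: platinum, copper, silver, gold, platinum → copper.
Combining the parts gives x/44/copper.

x/44/copper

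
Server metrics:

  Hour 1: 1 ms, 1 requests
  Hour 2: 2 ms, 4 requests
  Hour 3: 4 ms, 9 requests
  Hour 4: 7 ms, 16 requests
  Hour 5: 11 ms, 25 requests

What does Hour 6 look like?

16 ms, 36 requests

Ms goes 1, 2, 4, 7, 11 → 16 (differences are 1, 2, 3, … (increasing by 1 each time)).
Requests: 1, 4, 9, 16, 25 → 36 (perfect squares: 1², 2², 3², …).
Combining the parts gives 16 ms, 36 requests.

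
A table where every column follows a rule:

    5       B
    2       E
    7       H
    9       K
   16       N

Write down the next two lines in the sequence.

First component: each term is the sum of the two before it, so 5, 2, 7, 9, 16 → 25 → 41.
Letter: letters move forward 3 places in the alphabet; B, E, H, K, N → Q → T.
Putting the parts together: 25  Q and then 41  T.

25  Q; 41  T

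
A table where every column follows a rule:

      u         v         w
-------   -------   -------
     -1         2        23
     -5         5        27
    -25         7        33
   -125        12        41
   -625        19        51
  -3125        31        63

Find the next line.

-15625  50  77

Column u: -1, -5, -25, -125, -625, -3125 → -15625 (×5 each step).
Column v: each term is the sum of the two before it, so 2, 5, 7, 12, 19, 31 → 50.
Column w — differences are 4, 6, 8, … (increasing by 2 each time): 23, 27, 33, 41, 51, 63 → 77.
Putting it together: -15625  50  77.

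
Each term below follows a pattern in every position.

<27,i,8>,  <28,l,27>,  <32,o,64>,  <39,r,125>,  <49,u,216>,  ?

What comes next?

<62,x,343>

For the first part, differences are 1, 4, 7, … (increasing by 3 each time): 27, 28, 32, 39, 49 → 62.
Letter: i, l, o, r, u → x (letters move forward 3 places in the alphabet).
Third part: 8, 27, 64, 125, 216 → 343 (perfect cubes: 2³, 3³, 4³, …).
So the next term is <62,x,343>.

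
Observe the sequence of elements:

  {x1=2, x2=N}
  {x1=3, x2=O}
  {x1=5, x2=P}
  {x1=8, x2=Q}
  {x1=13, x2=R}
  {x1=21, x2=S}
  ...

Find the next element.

X1: 2, 3, 5, 8, 13, 21 → 34 (each term is the sum of the two before it).
For the x2, letters move forward 1 place in the alphabet: N, O, P, Q, R, S → T.
Combining the parts gives {x1=34, x2=T}.

{x1=34, x2=T}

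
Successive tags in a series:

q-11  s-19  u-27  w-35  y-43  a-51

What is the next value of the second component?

59

Second component: 11, 19, 27, 35, 43, 51 → 59 (+8 each step).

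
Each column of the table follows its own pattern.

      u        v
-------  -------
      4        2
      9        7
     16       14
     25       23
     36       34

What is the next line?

49  47

Column u: perfect squares: 2², 3², 4², …, so 4, 9, 16, 25, 36 → 49.
For the column v, always 2 less than the column u: 2, 7, 14, 23, 34 → 47.
So the next line is 49  47.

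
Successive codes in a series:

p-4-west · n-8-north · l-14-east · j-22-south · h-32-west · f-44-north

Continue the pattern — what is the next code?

d-58-east

Letter: letters move back 2 places in the alphabet, so p, n, l, j, h, f → d.
Second component: 4, 8, 14, 22, 32, 44 → 58 (differences are 4, 6, 8, … (increasing by 2 each time)).
Direction: repeats west → north → east → south, so west, north, east, south, west, north → east.
So the next code is d-58-east.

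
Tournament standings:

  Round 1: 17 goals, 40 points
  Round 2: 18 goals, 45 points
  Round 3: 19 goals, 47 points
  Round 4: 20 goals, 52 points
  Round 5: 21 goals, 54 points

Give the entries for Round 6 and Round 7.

22 goals, 59 points; 23 goals, 61 points

Goals: +1 each step, so 17, 18, 19, 20, 21 → 22 → 23.
For the points, alternating steps +5, +2, +5, +2, …: 40, 45, 47, 52, 54 → 59 → 61.
Putting the parts together: 22 goals, 59 points and then 23 goals, 61 points.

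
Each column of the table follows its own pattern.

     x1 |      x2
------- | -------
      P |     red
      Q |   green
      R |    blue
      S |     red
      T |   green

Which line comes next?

U  blue

Column x1 — letters move forward 1 place in the alphabet: P, Q, R, S, T → U.
Column x2: red, green, blue, red, green → blue (repeats red → green → blue).
Combining the parts gives U  blue.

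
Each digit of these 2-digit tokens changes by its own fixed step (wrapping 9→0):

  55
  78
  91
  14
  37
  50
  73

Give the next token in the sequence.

96

First digit: 5, 7, 9, 1, 3, 5, 7 → 9 (+2 each step, mod 10).
For the second digit, +3 each step, mod 10: 5, 8, 1, 4, 7, 0, 3 → 6.
Putting it together: 96.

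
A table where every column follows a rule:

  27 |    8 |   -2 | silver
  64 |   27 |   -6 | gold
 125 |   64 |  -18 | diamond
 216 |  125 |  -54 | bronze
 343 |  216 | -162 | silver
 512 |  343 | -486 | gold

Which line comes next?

First component: perfect cubes: 3³, 4³, 5³, …; 27, 64, 125, 216, 343, 512 → 729.
Second component: 8, 27, 64, 125, 216, 343 → 512 (perfect cubes: 2³, 3³, 4³, …).
Third component goes -2, -6, -18, -54, -162, -486 → -1458 (×3 each step).
Rank: silver, gold, diamond, bronze, silver, gold → diamond (repeats silver → gold → diamond → bronze).
Combining the parts gives 729  512  -1458  diamond.

729  512  -1458  diamond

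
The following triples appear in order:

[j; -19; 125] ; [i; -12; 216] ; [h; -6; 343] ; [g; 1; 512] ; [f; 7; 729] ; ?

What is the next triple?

[e; 14; 1000]

For the letter, letters move back 1 place in the alphabet: j, i, h, g, f → e.
Second part: -19, -12, -6, 1, 7 → 14 (alternating steps +7, +6, +7, +6, …).
Third part — perfect cubes: 5³, 6³, 7³, …: 125, 216, 343, 512, 729 → 1000.
So the next triple is [e; 14; 1000].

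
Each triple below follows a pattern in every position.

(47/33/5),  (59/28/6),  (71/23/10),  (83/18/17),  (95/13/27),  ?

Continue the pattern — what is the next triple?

First entry: 47, 59, 71, 83, 95 → 107 (+12 each step).
Second entry: 33, 28, 23, 18, 13 → 8 (−5 each step).
Third entry: differences are 1, 4, 7, … (increasing by 3 each time), so 5, 6, 10, 17, 27 → 40.
Combining the parts gives (107/8/40).

(107/8/40)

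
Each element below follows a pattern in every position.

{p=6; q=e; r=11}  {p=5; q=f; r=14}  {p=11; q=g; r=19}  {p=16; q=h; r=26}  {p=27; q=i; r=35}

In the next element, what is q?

P: each term is the sum of the two before it; 6, 5, 11, 16, 27 → 43.
Q — letters move forward 1 place in the alphabet: e, f, g, h, i → j.
R: 11, 14, 19, 26, 35 → 46 (differences are 3, 5, 7, … (increasing by 2 each time)).

j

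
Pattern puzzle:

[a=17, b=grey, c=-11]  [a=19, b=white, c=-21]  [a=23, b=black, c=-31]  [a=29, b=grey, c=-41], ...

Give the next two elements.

[a=37, b=white, c=-51], [a=47, b=black, c=-61]

For the a, differences are 2, 4, 6, … (increasing by 2 each time): 17, 19, 23, 29 → 37 → 47.
B goes grey, white, black, grey → white → black (repeats grey → white → black).
C — −10 each step: -11, -21, -31, -41 → -51 → -61.
Putting the parts together: [a=37, b=white, c=-51] and then [a=47, b=black, c=-61].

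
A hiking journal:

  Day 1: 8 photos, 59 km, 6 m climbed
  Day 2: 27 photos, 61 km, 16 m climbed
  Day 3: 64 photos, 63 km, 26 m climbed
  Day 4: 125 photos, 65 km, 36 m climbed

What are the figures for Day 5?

216 photos, 67 km, 46 m climbed

Photos: perfect cubes: 2³, 3³, 4³, …, so 8, 27, 64, 125 → 216.
Km goes 59, 61, 63, 65 → 67 (+2 each step).
M climbed goes 6, 16, 26, 36 → 46 (+10 each step).
Putting it together: 216 photos, 67 km, 46 m climbed.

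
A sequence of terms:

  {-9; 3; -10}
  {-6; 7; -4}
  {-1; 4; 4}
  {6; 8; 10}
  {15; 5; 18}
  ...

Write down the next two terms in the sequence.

First component: differences are 3, 5, 7, … (increasing by 2 each time), so -9, -6, -1, 6, 15 → 26 → 39.
For the second component, alternating steps +4, −3, +4, −3, …: 3, 7, 4, 8, 5 → 9 → 6.
Third component: -10, -4, 4, 10, 18 → 24 → 32 (alternating steps +6, +8, +6, +8, …).
So the next two terms are {26; 9; 24} and {39; 6; 32}.

{26; 9; 24}, {39; 6; 32}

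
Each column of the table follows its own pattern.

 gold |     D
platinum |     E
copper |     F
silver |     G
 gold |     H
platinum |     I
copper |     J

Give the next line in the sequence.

Metal — repeats gold → platinum → copper → silver: gold, platinum, copper, silver, gold, platinum, copper → silver.
Letter goes D, E, F, G, H, I, J → K (letters move forward 1 place in the alphabet).
Putting it together: silver  K.

silver  K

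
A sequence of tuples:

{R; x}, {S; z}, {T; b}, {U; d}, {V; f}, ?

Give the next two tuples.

{W; h}, {X; j}

First letter: letters move forward 1 place in the alphabet; R, S, T, U, V → W → X.
For the second letter, letters move forward 2 places in the alphabet, wrapping Z→A: x, z, b, d, f → h → j.
Putting the parts together: {W; h} and then {X; j}.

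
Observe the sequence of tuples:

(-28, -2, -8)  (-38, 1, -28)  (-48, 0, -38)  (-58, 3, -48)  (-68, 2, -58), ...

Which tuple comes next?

First value — −10 each step: -28, -38, -48, -58, -68 → -78.
For the second value, alternating steps +3, −1, +3, −1, …: -2, 1, 0, 3, 2 → 5.
Third value: -8, -28, -38, -48, -58 → -68 (always the previous value of the first value).
So the next tuple is (-78, 5, -68).

(-78, 5, -68)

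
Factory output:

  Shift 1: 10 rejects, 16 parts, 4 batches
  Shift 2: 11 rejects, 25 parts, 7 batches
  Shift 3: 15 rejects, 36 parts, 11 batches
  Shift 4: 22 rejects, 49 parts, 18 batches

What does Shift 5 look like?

For the rejects, differences are 1, 4, 7, … (increasing by 3 each time): 10, 11, 15, 22 → 32.
Parts: 16, 25, 36, 49 → 64 (perfect squares: 4², 5², 6², …).
Batches — each term is the sum of the two before it: 4, 7, 11, 18 → 29.
Combining the parts gives 32 rejects, 64 parts, 29 batches.

32 rejects, 64 parts, 29 batches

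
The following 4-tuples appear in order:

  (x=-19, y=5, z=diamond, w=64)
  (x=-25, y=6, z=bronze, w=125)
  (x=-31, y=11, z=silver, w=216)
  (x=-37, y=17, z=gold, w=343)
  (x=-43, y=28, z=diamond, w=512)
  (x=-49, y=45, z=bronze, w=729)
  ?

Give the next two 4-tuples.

(x=-55, y=73, z=silver, w=1000), (x=-61, y=118, z=gold, w=1331)

X: −6 each step, so -19, -25, -31, -37, -43, -49 → -55 → -61.
Y — each term is the sum of the two before it: 5, 6, 11, 17, 28, 45 → 73 → 118.
Z goes diamond, bronze, silver, gold, diamond, bronze → silver → gold (repeats diamond → bronze → silver → gold).
W goes 64, 125, 216, 343, 512, 729 → 1000 → 1331 (perfect cubes: 4³, 5³, 6³, …).
Putting the parts together: (x=-55, y=73, z=silver, w=1000) and then (x=-61, y=118, z=gold, w=1331).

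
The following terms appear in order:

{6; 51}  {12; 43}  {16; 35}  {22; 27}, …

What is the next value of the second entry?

19

First entry: alternating steps +6, +4, +6, +4, …; 6, 12, 16, 22 → 26.
Second entry goes 51, 43, 35, 27 → 19 (−8 each step).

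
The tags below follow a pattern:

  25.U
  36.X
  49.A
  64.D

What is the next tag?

First component: perfect squares: 5², 6², 7², …, so 25, 36, 49, 64 → 81.
Letter: U, X, A, D → G (letters move forward 3 places in the alphabet, wrapping Z→A).
So the next tag is 81.G.

81.G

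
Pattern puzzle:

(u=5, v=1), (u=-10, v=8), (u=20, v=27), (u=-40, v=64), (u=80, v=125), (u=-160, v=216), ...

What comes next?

U goes 5, -10, 20, -40, 80, -160 → 320 (×(-2) each step).
V goes 1, 8, 27, 64, 125, 216 → 343 (perfect cubes: 1³, 2³, 3³, …).
Combining the parts gives (u=320, v=343).

(u=320, v=343)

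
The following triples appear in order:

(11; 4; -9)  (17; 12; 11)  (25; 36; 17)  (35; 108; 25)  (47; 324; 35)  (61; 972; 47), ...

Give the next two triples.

(77; 2916; 61), (95; 8748; 77)

For the first coordinate, differences are 6, 8, 10, … (increasing by 2 each time): 11, 17, 25, 35, 47, 61 → 77 → 95.
Second coordinate: ×3 each step; 4, 12, 36, 108, 324, 972 → 2916 → 8748.
Third coordinate: always the previous value of the first coordinate; -9, 11, 17, 25, 35, 47 → 61 → 77.
So the next two triples are (77; 2916; 61) and (95; 8748; 77).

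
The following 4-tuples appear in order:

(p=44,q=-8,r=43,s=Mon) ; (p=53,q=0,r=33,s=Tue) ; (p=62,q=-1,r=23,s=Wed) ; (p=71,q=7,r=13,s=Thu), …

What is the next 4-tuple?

P: +9 each step; 44, 53, 62, 71 → 80.
Q — alternating steps +8, −1, +8, −1, …: -8, 0, -1, 7 → 6.
R: −10 each step; 43, 33, 23, 13 → 3.
S: Mon, Tue, Wed, Thu → Fri (runs through the weekdays Mon→Sun).
So the next 4-tuple is (p=80,q=6,r=3,s=Fri).

(p=80,q=6,r=3,s=Fri)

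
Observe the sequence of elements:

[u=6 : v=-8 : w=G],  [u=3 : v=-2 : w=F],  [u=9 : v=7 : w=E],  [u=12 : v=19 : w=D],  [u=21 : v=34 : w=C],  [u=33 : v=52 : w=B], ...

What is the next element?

[u=54 : v=73 : w=A]

U goes 6, 3, 9, 12, 21, 33 → 54 (each term is the sum of the two before it).
V: differences are 6, 9, 12, … (increasing by 3 each time), so -8, -2, 7, 19, 34, 52 → 73.
W: G, F, E, D, C, B → A (letters move back 1 place in the alphabet).
Putting it together: [u=54 : v=73 : w=A].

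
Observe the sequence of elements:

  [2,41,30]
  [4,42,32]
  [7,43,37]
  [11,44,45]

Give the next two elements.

First part goes 2, 4, 7, 11 → 16 → 22 (differences are 2, 3, 4, … (increasing by 1 each time)).
Second part: 41, 42, 43, 44 → 45 → 46 (+1 each step).
Third part: 30, 32, 37, 45 → 56 → 70 (differences are 2, 5, 8, … (increasing by 3 each time)).
So the next two elements are [16,45,56] and [22,46,70].

[16,45,56], [22,46,70]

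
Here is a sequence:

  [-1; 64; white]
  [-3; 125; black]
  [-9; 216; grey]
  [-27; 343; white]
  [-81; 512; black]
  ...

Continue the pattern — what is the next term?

First coordinate: ×3 each step; -1, -3, -9, -27, -81 → -243.
Second coordinate: perfect cubes: 4³, 5³, 6³, …, so 64, 125, 216, 343, 512 → 729.
Shade goes white, black, grey, white, black → grey (repeats white → black → grey).
Combining the parts gives [-243; 729; grey].

[-243; 729; grey]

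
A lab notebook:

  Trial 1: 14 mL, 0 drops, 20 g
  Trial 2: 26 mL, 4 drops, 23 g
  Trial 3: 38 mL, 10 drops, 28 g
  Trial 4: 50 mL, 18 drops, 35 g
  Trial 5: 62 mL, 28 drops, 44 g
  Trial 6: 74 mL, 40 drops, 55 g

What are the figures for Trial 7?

86 mL, 54 drops, 68 g

ML goes 14, 26, 38, 50, 62, 74 → 86 (+12 each step).
Drops: 0, 4, 10, 18, 28, 40 → 54 (differences are 4, 6, 8, … (increasing by 2 each time)).
G: differences are 3, 5, 7, … (increasing by 2 each time), so 20, 23, 28, 35, 44, 55 → 68.
Putting it together: 86 mL, 54 drops, 68 g.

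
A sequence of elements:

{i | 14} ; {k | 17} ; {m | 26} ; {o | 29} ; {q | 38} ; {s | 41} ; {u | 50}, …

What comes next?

{w | 53}

Letter: i, k, m, o, q, s, u → w (letters move forward 2 places in the alphabet).
Second coordinate — alternating steps +3, +9, +3, +9, …: 14, 17, 26, 29, 38, 41, 50 → 53.
Combining the parts gives {w | 53}.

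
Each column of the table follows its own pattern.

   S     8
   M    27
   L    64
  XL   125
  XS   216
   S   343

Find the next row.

Size: repeats S → M → L → XL → XS, so S, M, L, XL, XS, S → M.
Second component: 8, 27, 64, 125, 216, 343 → 512 (perfect cubes: 2³, 3³, 4³, …).
So the next row is M  512.

M  512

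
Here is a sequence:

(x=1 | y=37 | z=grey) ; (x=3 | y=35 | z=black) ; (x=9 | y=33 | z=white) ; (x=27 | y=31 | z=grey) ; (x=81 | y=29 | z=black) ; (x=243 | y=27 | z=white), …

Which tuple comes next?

For the x, ×3 each step: 1, 3, 9, 27, 81, 243 → 729.
Y — −2 each step: 37, 35, 33, 31, 29, 27 → 25.
Z: repeats grey → black → white, so grey, black, white, grey, black, white → grey.
Putting it together: (x=729 | y=25 | z=grey).

(x=729 | y=25 | z=grey)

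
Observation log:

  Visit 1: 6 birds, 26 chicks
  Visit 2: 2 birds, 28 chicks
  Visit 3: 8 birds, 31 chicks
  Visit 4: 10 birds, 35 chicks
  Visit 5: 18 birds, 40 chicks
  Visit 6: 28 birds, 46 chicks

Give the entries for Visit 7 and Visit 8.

46 birds, 53 chicks; 74 birds, 61 chicks

For the birds, each term is the sum of the two before it: 6, 2, 8, 10, 18, 28 → 46 → 74.
For the chicks, differences are 2, 3, 4, … (increasing by 1 each time): 26, 28, 31, 35, 40, 46 → 53 → 61.
Putting the parts together: 46 birds, 53 chicks and then 74 birds, 61 chicks.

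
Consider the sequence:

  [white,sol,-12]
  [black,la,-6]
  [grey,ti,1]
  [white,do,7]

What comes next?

[black,re,14]

Shade: repeats white → black → grey, so white, black, grey, white → black.
Note goes sol, la, ti, do → re (runs through the solfège scale do→ti).
Third component goes -12, -6, 1, 7 → 14 (alternating steps +6, +7, +6, +7, …).
Putting it together: [black,re,14].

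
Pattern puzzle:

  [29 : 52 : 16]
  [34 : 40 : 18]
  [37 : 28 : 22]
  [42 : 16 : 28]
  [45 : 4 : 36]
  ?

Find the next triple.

First component — alternating steps +5, +3, +5, +3, …: 29, 34, 37, 42, 45 → 50.
For the second component, −12 each step: 52, 40, 28, 16, 4 → -8.
Third component: differences are 2, 4, 6, … (increasing by 2 each time), so 16, 18, 22, 28, 36 → 46.
Combining the parts gives [50 : -8 : 46].

[50 : -8 : 46]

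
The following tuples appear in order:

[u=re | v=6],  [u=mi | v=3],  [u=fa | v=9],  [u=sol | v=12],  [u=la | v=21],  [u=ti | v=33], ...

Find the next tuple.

[u=do | v=54]

U — runs through the solfège scale do→ti: re, mi, fa, sol, la, ti → do.
V: 6, 3, 9, 12, 21, 33 → 54 (each term is the sum of the two before it).
Combining the parts gives [u=do | v=54].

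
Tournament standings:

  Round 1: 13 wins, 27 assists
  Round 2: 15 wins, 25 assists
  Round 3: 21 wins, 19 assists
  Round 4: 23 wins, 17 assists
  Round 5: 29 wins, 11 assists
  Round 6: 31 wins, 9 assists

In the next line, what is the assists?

3

For the wins, alternating steps +2, +6, +2, +6, …: 13, 15, 21, 23, 29, 31 → 37.
Assists: together with the wins always sums to 40; 27, 25, 19, 17, 11, 9 → 3.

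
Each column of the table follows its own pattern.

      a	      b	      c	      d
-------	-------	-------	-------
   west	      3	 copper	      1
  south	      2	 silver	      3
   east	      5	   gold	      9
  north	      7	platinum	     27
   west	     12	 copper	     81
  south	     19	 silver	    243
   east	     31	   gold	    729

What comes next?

north  50  platinum  2187

Column a: west, south, east, north, west, south, east → north (repeats west → south → east → north).
Column b: 3, 2, 5, 7, 12, 19, 31 → 50 (each term is the sum of the two before it).
Column c — repeats copper → silver → gold → platinum: copper, silver, gold, platinum, copper, silver, gold → platinum.
Column d: ×3 each step; 1, 3, 9, 27, 81, 243, 729 → 2187.
So the next row is north  50  platinum  2187.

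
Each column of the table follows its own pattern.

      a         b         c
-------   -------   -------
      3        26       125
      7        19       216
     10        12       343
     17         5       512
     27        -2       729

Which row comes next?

44  -9  1000

Column a: each term is the sum of the two before it; 3, 7, 10, 17, 27 → 44.
Column b: −7 each step, so 26, 19, 12, 5, -2 → -9.
Column c: perfect cubes: 5³, 6³, 7³, …; 125, 216, 343, 512, 729 → 1000.
Combining the parts gives 44  -9  1000.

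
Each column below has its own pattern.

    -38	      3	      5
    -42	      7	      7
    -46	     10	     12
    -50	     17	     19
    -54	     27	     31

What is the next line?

First component goes -38, -42, -46, -50, -54 → -58 (−4 each step).
Second component: 3, 7, 10, 17, 27 → 44 (each term is the sum of the two before it).
Third component goes 5, 7, 12, 19, 31 → 50 (each term is the sum of the two before it).
So the next line is -58  44  50.

-58  44  50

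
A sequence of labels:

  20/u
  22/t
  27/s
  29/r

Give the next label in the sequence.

34/q

First component: 20, 22, 27, 29 → 34 (alternating steps +2, +5, +2, +5, …).
Letter goes u, t, s, r → q (letters move back 1 place in the alphabet).
Combining the parts gives 34/q.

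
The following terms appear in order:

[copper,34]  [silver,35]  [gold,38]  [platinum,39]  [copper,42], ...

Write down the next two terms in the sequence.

[silver,43], [gold,46]

For the metal, repeats copper → silver → gold → platinum: copper, silver, gold, platinum, copper → silver → gold.
Second part — alternating steps +1, +3, +1, +3, …: 34, 35, 38, 39, 42 → 43 → 46.
So the next two terms are [silver,43] and [gold,46].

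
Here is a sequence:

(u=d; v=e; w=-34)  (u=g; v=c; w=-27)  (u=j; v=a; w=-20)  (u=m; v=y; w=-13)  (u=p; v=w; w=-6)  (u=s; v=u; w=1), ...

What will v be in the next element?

s

V goes e, c, a, y, w, u → s (letters move back 2 places in the alphabet, wrapping A→Z).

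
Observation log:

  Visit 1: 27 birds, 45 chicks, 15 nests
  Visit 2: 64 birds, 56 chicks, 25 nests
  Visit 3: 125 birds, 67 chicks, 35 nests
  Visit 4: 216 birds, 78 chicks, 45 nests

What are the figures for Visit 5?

Birds: perfect cubes: 3³, 4³, 5³, …, so 27, 64, 125, 216 → 343.
Chicks goes 45, 56, 67, 78 → 89 (+11 each step).
Nests — +10 each step: 15, 25, 35, 45 → 55.
Putting it together: 343 birds, 89 chicks, 55 nests.

343 birds, 89 chicks, 55 nests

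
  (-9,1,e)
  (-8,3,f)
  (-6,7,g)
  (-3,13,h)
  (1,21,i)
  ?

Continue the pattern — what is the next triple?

(6,31,j)

First coordinate goes -9, -8, -6, -3, 1 → 6 (differences are 1, 2, 3, … (increasing by 1 each time)).
Second coordinate — differences are 2, 4, 6, … (increasing by 2 each time): 1, 3, 7, 13, 21 → 31.
For the letter, letters move forward 1 place in the alphabet: e, f, g, h, i → j.
So the next triple is (6,31,j).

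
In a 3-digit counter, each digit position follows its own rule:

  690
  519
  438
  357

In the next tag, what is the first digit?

First digit: −1 each step, mod 10, so 6, 5, 4, 3 → 2.
Second digit — +2 each step, mod 10: 9, 1, 3, 5 → 7.
Third digit: 0, 9, 8, 7 → 6 (−1 each step, mod 10).

2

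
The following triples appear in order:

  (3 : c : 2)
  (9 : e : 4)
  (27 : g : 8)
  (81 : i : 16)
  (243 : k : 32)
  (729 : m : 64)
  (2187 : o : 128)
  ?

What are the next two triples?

For the first slot, ×3 each step: 3, 9, 27, 81, 243, 729, 2187 → 6561 → 19683.
Letter: letters move forward 2 places in the alphabet; c, e, g, i, k, m, o → q → s.
Third slot: 2, 4, 8, 16, 32, 64, 128 → 256 → 512 (×2 each step).
Putting the parts together: (6561 : q : 256) and then (19683 : s : 512).

(6561 : q : 256), (19683 : s : 512)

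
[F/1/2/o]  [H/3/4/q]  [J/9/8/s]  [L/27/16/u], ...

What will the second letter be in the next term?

w

Second letter: o, q, s, u → w (letters move forward 2 places in the alphabet).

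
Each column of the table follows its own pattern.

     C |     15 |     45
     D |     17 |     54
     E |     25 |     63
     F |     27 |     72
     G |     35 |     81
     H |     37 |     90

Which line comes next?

I  45  99

Letter: C, D, E, F, G, H → I (letters move forward 1 place in the alphabet).
Second component: alternating steps +2, +8, +2, +8, …, so 15, 17, 25, 27, 35, 37 → 45.
Third component goes 45, 54, 63, 72, 81, 90 → 99 (+9 each step).
So the next line is I  45  99.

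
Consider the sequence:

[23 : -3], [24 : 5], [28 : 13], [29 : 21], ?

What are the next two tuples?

[33 : 29], [34 : 37]

First part — alternating steps +1, +4, +1, +4, …: 23, 24, 28, 29 → 33 → 34.
For the second part, +8 each step: -3, 5, 13, 21 → 29 → 37.
So the next two tuples are [33 : 29] and [34 : 37].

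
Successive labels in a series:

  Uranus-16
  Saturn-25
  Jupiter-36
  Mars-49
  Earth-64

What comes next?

Venus-81

Planet: Uranus, Saturn, Jupiter, Mars, Earth → Venus (runs backward through the planets Mercury→Neptune).
Second component — perfect squares: 4², 5², 6², …: 16, 25, 36, 49, 64 → 81.
Combining the parts gives Venus-81.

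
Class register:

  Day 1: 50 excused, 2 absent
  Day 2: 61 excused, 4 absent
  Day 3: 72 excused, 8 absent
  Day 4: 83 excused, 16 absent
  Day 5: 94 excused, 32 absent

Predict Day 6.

105 excused, 64 absent

For the excused, +11 each step: 50, 61, 72, 83, 94 → 105.
Absent: ×2 each step; 2, 4, 8, 16, 32 → 64.
So the next line is 105 excused, 64 absent.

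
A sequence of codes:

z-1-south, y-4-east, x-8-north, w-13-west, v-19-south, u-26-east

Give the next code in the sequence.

Letter — letters move back 1 place in the alphabet: z, y, x, w, v, u → t.
Second component goes 1, 4, 8, 13, 19, 26 → 34 (differences are 3, 4, 5, … (increasing by 1 each time)).
Direction goes south, east, north, west, south, east → north (repeats south → east → north → west).
So the next code is t-34-north.

t-34-north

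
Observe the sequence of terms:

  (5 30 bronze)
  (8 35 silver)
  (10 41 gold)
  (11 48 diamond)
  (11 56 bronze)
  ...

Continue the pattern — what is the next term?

(10 65 silver)

For the first entry, differences are 3, 2, 1, … (decreasing by 1 each time): 5, 8, 10, 11, 11 → 10.
Second entry goes 30, 35, 41, 48, 56 → 65 (differences are 5, 6, 7, … (increasing by 1 each time)).
For the rank, repeats bronze → silver → gold → diamond: bronze, silver, gold, diamond, bronze → silver.
Putting it together: (10 65 silver).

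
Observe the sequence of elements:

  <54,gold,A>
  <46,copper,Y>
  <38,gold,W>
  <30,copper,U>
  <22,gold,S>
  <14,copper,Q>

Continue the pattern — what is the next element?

First entry: −8 each step; 54, 46, 38, 30, 22, 14 → 6.
For the metal, alternates gold ↔ copper: gold, copper, gold, copper, gold, copper → gold.
Letter goes A, Y, W, U, S, Q → O (letters move back 2 places in the alphabet, wrapping A→Z).
Putting it together: <6,gold,O>.

<6,gold,O>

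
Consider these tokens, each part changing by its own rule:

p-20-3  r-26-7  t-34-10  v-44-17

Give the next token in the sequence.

Letter — letters move forward 2 places in the alphabet: p, r, t, v → x.
Second component — differences are 6, 8, 10, … (increasing by 2 each time): 20, 26, 34, 44 → 56.
Third component: each term is the sum of the two before it, so 3, 7, 10, 17 → 27.
Putting it together: x-56-27.

x-56-27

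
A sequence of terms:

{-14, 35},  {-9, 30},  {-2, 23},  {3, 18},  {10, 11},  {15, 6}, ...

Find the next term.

{22, -1}

First component goes -14, -9, -2, 3, 10, 15 → 22 (alternating steps +5, +7, +5, +7, …).
Second component: 35, 30, 23, 18, 11, 6 → -1 (together with the first component always sums to 21).
Combining the parts gives {22, -1}.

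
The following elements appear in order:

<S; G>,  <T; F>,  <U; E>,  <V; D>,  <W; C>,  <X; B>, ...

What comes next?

First letter goes S, T, U, V, W, X → Y (letters move forward 1 place in the alphabet).
Second letter: G, F, E, D, C, B → A (letters move back 1 place in the alphabet).
So the next element is <Y; A>.

<Y; A>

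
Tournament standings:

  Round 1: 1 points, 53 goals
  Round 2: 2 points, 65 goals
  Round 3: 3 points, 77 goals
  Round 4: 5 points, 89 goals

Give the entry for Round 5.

8 points, 101 goals

Points — each term is the sum of the two before it: 1, 2, 3, 5 → 8.
Goals: +12 each step; 53, 65, 77, 89 → 101.
Combining the parts gives 8 points, 101 goals.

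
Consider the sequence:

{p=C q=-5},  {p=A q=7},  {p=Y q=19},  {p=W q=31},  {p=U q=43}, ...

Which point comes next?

P: letters move back 2 places in the alphabet, wrapping A→Z, so C, A, Y, W, U → S.
Q: +12 each step; -5, 7, 19, 31, 43 → 55.
Combining the parts gives {p=S q=55}.

{p=S q=55}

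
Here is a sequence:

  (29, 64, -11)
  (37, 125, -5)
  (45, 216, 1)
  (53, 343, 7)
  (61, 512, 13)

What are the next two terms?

First component: +8 each step; 29, 37, 45, 53, 61 → 69 → 77.
Second component: perfect cubes: 4³, 5³, 6³, …, so 64, 125, 216, 343, 512 → 729 → 1000.
Third component — +6 each step: -11, -5, 1, 7, 13 → 19 → 25.
Putting the parts together: (69, 729, 19) and then (77, 1000, 25).

(69, 729, 19), (77, 1000, 25)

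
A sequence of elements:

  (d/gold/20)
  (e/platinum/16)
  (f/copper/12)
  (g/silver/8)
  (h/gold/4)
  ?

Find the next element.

Letter: d, e, f, g, h → i (letters move forward 1 place in the alphabet).
Metal: gold, platinum, copper, silver, gold → platinum (repeats gold → platinum → copper → silver).
For the third slot, −4 each step: 20, 16, 12, 8, 4 → 0.
Putting it together: (i/platinum/0).

(i/platinum/0)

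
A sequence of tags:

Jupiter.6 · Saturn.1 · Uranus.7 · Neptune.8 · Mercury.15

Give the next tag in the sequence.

Venus.23

Planet: runs through the planets Mercury→Neptune, so Jupiter, Saturn, Uranus, Neptune, Mercury → Venus.
For the second component, each term is the sum of the two before it: 6, 1, 7, 8, 15 → 23.
Combining the parts gives Venus.23.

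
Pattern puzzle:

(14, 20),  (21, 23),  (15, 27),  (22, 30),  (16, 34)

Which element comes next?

(23, 37)

For the first coordinate, alternating steps +7, −6, +7, −6, …: 14, 21, 15, 22, 16 → 23.
For the second coordinate, alternating steps +3, +4, +3, +4, …: 20, 23, 27, 30, 34 → 37.
Combining the parts gives (23, 37).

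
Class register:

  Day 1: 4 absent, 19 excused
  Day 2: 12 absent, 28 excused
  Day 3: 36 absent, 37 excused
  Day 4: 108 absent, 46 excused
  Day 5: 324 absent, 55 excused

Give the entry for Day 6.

Absent: 4, 12, 36, 108, 324 → 972 (×3 each step).
For the excused, +9 each step: 19, 28, 37, 46, 55 → 64.
So the next record is 972 absent, 64 excused.

972 absent, 64 excused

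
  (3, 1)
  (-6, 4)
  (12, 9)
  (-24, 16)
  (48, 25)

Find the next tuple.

(-96, 36)

For the first value, ×(-2) each step: 3, -6, 12, -24, 48 → -96.
Second value goes 1, 4, 9, 16, 25 → 36 (perfect squares: 1², 2², 3², …).
Putting it together: (-96, 36).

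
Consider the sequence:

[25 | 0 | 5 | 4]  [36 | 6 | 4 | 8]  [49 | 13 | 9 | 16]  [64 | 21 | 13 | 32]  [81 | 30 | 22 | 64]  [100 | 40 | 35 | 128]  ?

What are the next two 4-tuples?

First coordinate: 25, 36, 49, 64, 81, 100 → 121 → 144 (perfect squares: 5², 6², 7², …).
Second coordinate: differences are 6, 7, 8, … (increasing by 1 each time), so 0, 6, 13, 21, 30, 40 → 51 → 63.
For the third coordinate, each term is the sum of the two before it: 5, 4, 9, 13, 22, 35 → 57 → 92.
Fourth coordinate: ×2 each step; 4, 8, 16, 32, 64, 128 → 256 → 512.
Putting the parts together: [121 | 51 | 57 | 256] and then [144 | 63 | 92 | 512].

[121 | 51 | 57 | 256], [144 | 63 | 92 | 512]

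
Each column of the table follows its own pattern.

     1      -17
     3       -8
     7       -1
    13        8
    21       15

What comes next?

31  24

First component: differences are 2, 4, 6, … (increasing by 2 each time), so 1, 3, 7, 13, 21 → 31.
Second component — alternating steps +9, +7, +9, +7, …: -17, -8, -1, 8, 15 → 24.
Putting it together: 31  24.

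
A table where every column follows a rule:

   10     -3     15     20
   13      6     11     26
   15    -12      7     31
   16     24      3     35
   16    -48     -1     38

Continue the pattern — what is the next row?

For the first component, differences are 3, 2, 1, … (decreasing by 1 each time): 10, 13, 15, 16, 16 → 15.
Second component: -3, 6, -12, 24, -48 → 96 (×(-2) each step).
Third component — −4 each step: 15, 11, 7, 3, -1 → -5.
Fourth component: differences are 6, 5, 4, … (decreasing by 1 each time), so 20, 26, 31, 35, 38 → 40.
So the next row is 15  96  -5  40.

15  96  -5  40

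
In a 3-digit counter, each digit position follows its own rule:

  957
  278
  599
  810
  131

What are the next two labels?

First digit: +3 each step, mod 10, so 9, 2, 5, 8, 1 → 4 → 7.
For the second digit, +2 each step, mod 10: 5, 7, 9, 1, 3 → 5 → 7.
Third digit: +1 each step, mod 10; 7, 8, 9, 0, 1 → 2 → 3.
So the next two labels are 452 and 773.

452, 773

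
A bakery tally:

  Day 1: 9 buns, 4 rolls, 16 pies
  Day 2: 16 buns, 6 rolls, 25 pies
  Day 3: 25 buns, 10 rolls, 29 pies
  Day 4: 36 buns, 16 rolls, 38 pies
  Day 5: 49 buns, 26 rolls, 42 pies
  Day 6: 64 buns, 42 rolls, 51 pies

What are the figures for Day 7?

81 buns, 68 rolls, 55 pies

For the buns, perfect squares: 3², 4², 5², …: 9, 16, 25, 36, 49, 64 → 81.
Rolls: each term is the sum of the two before it, so 4, 6, 10, 16, 26, 42 → 68.
Pies goes 16, 25, 29, 38, 42, 51 → 55 (alternating steps +9, +4, +9, +4, …).
So the next line is 81 buns, 68 rolls, 55 pies.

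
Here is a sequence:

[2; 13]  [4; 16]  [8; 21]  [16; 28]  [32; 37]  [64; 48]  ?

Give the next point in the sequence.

[128; 61]

First slot: ×2 each step; 2, 4, 8, 16, 32, 64 → 128.
Second slot goes 13, 16, 21, 28, 37, 48 → 61 (differences are 3, 5, 7, … (increasing by 2 each time)).
Putting it together: [128; 61].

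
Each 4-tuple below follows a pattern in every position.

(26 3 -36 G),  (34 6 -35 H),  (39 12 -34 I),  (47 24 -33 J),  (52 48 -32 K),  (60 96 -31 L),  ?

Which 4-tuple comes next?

First part — alternating steps +8, +5, +8, +5, …: 26, 34, 39, 47, 52, 60 → 65.
For the second part, ×2 each step: 3, 6, 12, 24, 48, 96 → 192.
Third part — +1 each step: -36, -35, -34, -33, -32, -31 → -30.
Letter: letters move forward 1 place in the alphabet; G, H, I, J, K, L → M.
Combining the parts gives (65 192 -30 M).

(65 192 -30 M)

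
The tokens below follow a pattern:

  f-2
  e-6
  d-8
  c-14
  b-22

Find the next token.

a-36

Letter: letters move back 1 place in the alphabet, so f, e, d, c, b → a.
For the second component, each term is the sum of the two before it: 2, 6, 8, 14, 22 → 36.
Putting it together: a-36.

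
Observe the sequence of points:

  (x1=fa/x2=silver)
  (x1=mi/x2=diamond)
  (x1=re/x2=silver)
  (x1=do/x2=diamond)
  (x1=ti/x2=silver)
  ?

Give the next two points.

(x1=la/x2=diamond), (x1=sol/x2=silver)

X1: fa, mi, re, do, ti → la → sol (runs backward through the solfège scale do→ti).
X2 goes silver, diamond, silver, diamond, silver → diamond → silver (alternates silver ↔ diamond).
So the next two points are (x1=la/x2=diamond) and (x1=sol/x2=silver).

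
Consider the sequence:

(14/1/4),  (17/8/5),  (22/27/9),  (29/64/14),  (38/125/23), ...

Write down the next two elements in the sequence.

First entry: 14, 17, 22, 29, 38 → 49 → 62 (differences are 3, 5, 7, … (increasing by 2 each time)).
Second entry goes 1, 8, 27, 64, 125 → 216 → 343 (perfect cubes: 1³, 2³, 3³, …).
Third entry — each term is the sum of the two before it: 4, 5, 9, 14, 23 → 37 → 60.
Putting the parts together: (49/216/37) and then (62/343/60).

(49/216/37), (62/343/60)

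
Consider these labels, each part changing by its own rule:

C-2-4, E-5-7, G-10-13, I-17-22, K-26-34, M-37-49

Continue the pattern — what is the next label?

Letter: letters move forward 2 places in the alphabet; C, E, G, I, K, M → O.
Second component goes 2, 5, 10, 17, 26, 37 → 50 (differences are 3, 5, 7, … (increasing by 2 each time)).
Third component: 4, 7, 13, 22, 34, 49 → 67 (differences are 3, 6, 9, … (increasing by 3 each time)).
So the next label is O-50-67.

O-50-67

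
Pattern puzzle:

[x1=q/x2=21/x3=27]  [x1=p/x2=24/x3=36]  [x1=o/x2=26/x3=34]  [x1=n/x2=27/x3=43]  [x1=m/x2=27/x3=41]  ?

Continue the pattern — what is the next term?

[x1=l/x2=26/x3=50]

X1 goes q, p, o, n, m → l (letters move back 1 place in the alphabet).
X2: differences are 3, 2, 1, … (decreasing by 1 each time); 21, 24, 26, 27, 27 → 26.
X3: alternating steps +9, −2, +9, −2, …, so 27, 36, 34, 43, 41 → 50.
Putting it together: [x1=l/x2=26/x3=50].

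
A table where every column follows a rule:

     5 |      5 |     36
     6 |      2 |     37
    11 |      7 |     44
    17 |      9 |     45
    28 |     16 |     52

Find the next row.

45  25  53

First component: 5, 6, 11, 17, 28 → 45 (each term is the sum of the two before it).
Second component: each term is the sum of the two before it; 5, 2, 7, 9, 16 → 25.
Third component: 36, 37, 44, 45, 52 → 53 (alternating steps +1, +7, +1, +7, …).
Combining the parts gives 45  25  53.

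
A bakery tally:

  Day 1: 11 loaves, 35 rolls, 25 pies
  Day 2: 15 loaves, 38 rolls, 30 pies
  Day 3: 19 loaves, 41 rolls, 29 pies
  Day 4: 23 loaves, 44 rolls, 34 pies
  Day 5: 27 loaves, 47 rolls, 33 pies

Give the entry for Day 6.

31 loaves, 50 rolls, 38 pies

For the loaves, +4 each step: 11, 15, 19, 23, 27 → 31.
Rolls — +3 each step: 35, 38, 41, 44, 47 → 50.
Pies: 25, 30, 29, 34, 33 → 38 (alternating steps +5, −1, +5, −1, …).
Putting it together: 31 loaves, 50 rolls, 38 pies.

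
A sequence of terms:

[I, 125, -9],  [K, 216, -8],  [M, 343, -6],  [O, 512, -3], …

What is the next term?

[Q, 729, 1]

For the letter, letters move forward 2 places in the alphabet: I, K, M, O → Q.
Second part: perfect cubes: 5³, 6³, 7³, …; 125, 216, 343, 512 → 729.
Third part: -9, -8, -6, -3 → 1 (differences are 1, 2, 3, … (increasing by 1 each time)).
Combining the parts gives [Q, 729, 1].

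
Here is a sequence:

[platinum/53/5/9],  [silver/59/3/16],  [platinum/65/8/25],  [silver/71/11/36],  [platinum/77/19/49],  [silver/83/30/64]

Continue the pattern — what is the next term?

Metal — alternates platinum ↔ silver: platinum, silver, platinum, silver, platinum, silver → platinum.
Second component: +6 each step, so 53, 59, 65, 71, 77, 83 → 89.
For the third component, each term is the sum of the two before it: 5, 3, 8, 11, 19, 30 → 49.
Fourth component: perfect squares: 3², 4², 5², …, so 9, 16, 25, 36, 49, 64 → 81.
Combining the parts gives [platinum/89/49/81].

[platinum/89/49/81]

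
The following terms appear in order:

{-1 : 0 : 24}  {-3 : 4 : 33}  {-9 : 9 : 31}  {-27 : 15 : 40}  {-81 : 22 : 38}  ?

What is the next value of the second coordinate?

Second coordinate: differences are 4, 5, 6, … (increasing by 1 each time); 0, 4, 9, 15, 22 → 30.

30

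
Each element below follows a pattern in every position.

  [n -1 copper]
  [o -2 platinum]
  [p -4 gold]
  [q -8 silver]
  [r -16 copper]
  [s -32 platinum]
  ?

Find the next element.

Letter: letters move forward 1 place in the alphabet, so n, o, p, q, r, s → t.
Second part goes -1, -2, -4, -8, -16, -32 → -64 (×2 each step).
Metal: copper, platinum, gold, silver, copper, platinum → gold (repeats copper → platinum → gold → silver).
So the next element is [t -64 gold].

[t -64 gold]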